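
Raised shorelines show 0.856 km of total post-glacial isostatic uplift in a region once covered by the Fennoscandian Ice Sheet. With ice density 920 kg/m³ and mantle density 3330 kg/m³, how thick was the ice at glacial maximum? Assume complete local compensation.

u = t ρ_ice/ρ_m → t = u ρ_m/ρ_ice = 0.856 km × 3330/920 = 3.1 km.

3.1 km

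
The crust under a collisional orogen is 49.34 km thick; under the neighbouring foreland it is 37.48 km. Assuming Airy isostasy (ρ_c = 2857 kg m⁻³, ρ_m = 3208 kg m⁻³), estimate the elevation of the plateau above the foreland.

Excess crust Δ = 49.34 km − 37.48 km = 11.86 km, split between elevation h and root r with h + r = Δ.
Airy balance ρ_c h = (ρ_m − ρ_c) r gives r = h ρ_c/(ρ_m − ρ_c), so h (1 + ρ_c/(ρ_m − ρ_c)) = Δ, i.e. h = Δ (ρ_m − ρ_c)/ρ_m.
h = 11.86 km × 351/3208 = 1.3 km.

1.3 km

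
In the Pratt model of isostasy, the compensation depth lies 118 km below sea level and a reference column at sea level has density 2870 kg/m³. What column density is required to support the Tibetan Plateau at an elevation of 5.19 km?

Pratt balance: ρ_ref D = ρ (D + h).
ρ = ρ_ref D/(D + h) = 2870 × 118 km/(118 km + 5.19 km) = 2750 kg/m³.

2750 kg/m³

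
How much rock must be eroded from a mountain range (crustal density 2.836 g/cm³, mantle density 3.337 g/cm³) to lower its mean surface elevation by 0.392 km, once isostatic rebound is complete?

Net drop Δ = e − u = e − e ρ_c/ρ_m = e (ρ_m − ρ_c)/ρ_m.
e = Δ ρ_m/(ρ_m − ρ_c) = 0.392 km × 3.337/0.501 = 2.61 km.

2.61 km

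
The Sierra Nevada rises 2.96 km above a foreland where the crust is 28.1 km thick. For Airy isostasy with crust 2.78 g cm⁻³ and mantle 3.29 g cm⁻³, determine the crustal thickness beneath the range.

Root depth r = h ρ_c / (ρ_m − ρ_c) = 2.96 km × 2.78 / 0.51 = 16.13 km.
Total thickness = T + h + r = 28.1 km + 2.96 km + 16.13 km = 47.2 km.

47.2 km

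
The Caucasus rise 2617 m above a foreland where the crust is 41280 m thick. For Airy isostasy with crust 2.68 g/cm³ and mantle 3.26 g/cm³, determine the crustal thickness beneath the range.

Root depth r = h ρ_c / (ρ_m − ρ_c) = 2617 m × 2.68 / 0.58 = 12090 m.
Total thickness = T + h + r = 41280 m + 2617 m + 12090 m = 56000 m.

56000 m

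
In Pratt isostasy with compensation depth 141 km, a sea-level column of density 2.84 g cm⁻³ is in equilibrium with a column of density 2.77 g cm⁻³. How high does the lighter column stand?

ρ_ref D = ρ (D + h) → h = D (ρ_ref − ρ)/ρ.
h = 141 km × (2.84 − 2.77)/2.77 = 3.56 km.

3.56 km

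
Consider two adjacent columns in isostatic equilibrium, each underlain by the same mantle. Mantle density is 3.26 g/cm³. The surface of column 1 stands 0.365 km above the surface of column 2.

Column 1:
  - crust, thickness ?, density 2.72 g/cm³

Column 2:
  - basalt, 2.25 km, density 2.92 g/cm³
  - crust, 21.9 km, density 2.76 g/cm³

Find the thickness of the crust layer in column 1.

Take the compensation level at the base of the deeper column (depth z_c below the surface of column 1) and equate Σ ρ_i t_i down to z_c; mantle fills any gap and the z_c terms cancel.
Column 1: x×2.72 + (z_c − 0 − x)×3.26
Column 2: 0.365×0 + 2.25×2.92 + 21.9×2.76 + (z_c − 0.365 − 24.15)×3.26
The z_c×3.26 term appears on both sides and cancels. Collect the known terms of each column as K = Σ(ρt)_known − 3.26 × (depth of known layers): K_1 = 0 − 3.26×0 = 0; K_2 = 67.014 − 3.26×(0.365 + 24.15) = −12.9049.
Balance: K_1 − x×(3.26 − 2.72) = K_2, so x = (K_1 − K_2)/(3.26 − 2.72) = 12.9049/0.54 = 23.9 km.

23.9 km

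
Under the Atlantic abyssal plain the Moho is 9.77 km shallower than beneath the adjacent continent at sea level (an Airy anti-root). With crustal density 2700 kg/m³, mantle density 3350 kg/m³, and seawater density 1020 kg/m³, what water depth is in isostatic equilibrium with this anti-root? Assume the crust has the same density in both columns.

3.78 km

Replacing a thickness d of crust by seawater at the top must be balanced by replacing crust with mantle at the base: d (ρ_c − ρ_w) = a (ρ_m − ρ_c).
d = a (ρ_m − ρ_c)/(ρ_c − ρ_w) = 9.77 km × 650/1680 = 3.78 km.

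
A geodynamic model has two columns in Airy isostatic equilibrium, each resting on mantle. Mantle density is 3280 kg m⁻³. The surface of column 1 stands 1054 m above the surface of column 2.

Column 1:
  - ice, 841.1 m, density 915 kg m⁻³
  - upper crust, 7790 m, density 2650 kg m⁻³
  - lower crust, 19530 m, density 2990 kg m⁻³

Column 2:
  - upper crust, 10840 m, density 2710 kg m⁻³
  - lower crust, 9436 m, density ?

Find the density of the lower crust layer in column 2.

Take the compensation level at the base of the deeper column (depth z_c below the surface of column 1) and equate Σ ρ_i t_i down to z_c; mantle fills any gap and the z_c terms cancel.
Column 1: 841.1×915 + 7790×2650 + 19530×2990 + (z_c − 28161.1)×3280
Column 2: 1054×0 + 10840×2710 + 9436×ρ + (z_c − 1054 − 20276)×3280
The z_c×3280 term appears on both sides and cancels. Collect the known terms of each column as K = Σ(ρt)_known − 3280 × (depth of known layers): K_1 = 79807806.5 − 3280×28161.1 = −12560601.5; K_2 = 29376400 − 3280×(1054 + 20276) = −40586000.
Balance: K_1 = K_2 + 9436×ρ, so ρ = (K_1 − K_2)/9436 = 28025400/9436 = 2970 kg m⁻³.

2970 kg m⁻³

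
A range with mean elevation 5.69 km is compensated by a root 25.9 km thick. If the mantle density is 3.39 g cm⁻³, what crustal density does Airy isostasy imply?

2.78 g cm⁻³

ρ_c h = (ρ_m − ρ_c) r → ρ_c (h + r) = ρ_m r → ρ_c = ρ_m r / (h + r).
ρ_c = 3.39 × 25.9 km / (5.69 km + 25.9 km) = 2.78 g cm⁻³.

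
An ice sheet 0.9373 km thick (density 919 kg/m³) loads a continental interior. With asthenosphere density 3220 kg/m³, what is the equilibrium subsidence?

Isostatic balance requires: the ice load ρ_ice t is balanced by mantle displaced below, ρ_m s.
s = t ρ_ice / ρ_m = 0.9373 km × 919/3220 = 0.268 km.

0.268 km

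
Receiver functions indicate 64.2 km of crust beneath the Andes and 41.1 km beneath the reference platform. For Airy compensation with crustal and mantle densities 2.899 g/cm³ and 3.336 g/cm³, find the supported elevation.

Excess crust Δ = 64.2 km − 41.1 km = 23.1 km, split between elevation h and root r with h + r = Δ.
Airy balance ρ_c h = (ρ_m − ρ_c) r gives r = h ρ_c/(ρ_m − ρ_c), so h (1 + ρ_c/(ρ_m − ρ_c)) = Δ, i.e. h = Δ (ρ_m − ρ_c)/ρ_m.
h = 23.1 km × 0.437/3.336 = 3.03 km.

3.03 km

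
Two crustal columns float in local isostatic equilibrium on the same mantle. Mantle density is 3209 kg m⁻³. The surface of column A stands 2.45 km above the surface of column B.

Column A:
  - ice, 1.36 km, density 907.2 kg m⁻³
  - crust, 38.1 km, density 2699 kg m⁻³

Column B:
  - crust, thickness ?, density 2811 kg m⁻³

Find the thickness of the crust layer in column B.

36.9 km

Take the compensation level at the base of the deeper column (depth z_c below the surface of column A) and equate Σ ρ_i t_i down to z_c; mantle fills any gap and the z_c terms cancel.
Column A: 1.36×907.2 + 38.1×2699 + (z_c − 39.46)×3209
Column B: 2.45×0 + x×2811 + (z_c − 2.45 − 0 − x)×3209
The z_c×3209 term appears on both sides and cancels. Collect the known terms of each column as K = Σ(ρt)_known − 3209 × (depth of known layers): K_A = 104065.692 − 3209×39.46 = −22561.448; K_B = 0 − 3209×(2.45 + 0) = −7862.05.
Balance: K_A = K_B − x×(3209 − 2811), so x = (K_B − K_A)/(3209 − 2811) = 14699.4/398 = 36.9 km.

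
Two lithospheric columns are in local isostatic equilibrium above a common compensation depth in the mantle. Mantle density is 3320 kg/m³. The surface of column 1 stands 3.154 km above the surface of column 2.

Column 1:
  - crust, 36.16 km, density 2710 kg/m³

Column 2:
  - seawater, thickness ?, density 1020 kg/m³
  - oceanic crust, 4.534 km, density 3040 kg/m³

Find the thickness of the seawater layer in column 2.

Take the compensation level at the base of the deeper column (depth z_c below the surface of column 1) and equate Σ ρ_i t_i down to z_c; mantle fills any gap and the z_c terms cancel.
Column 1: 36.16×2710 + (z_c − 36.16)×3320
Column 2: 3.154×0 + x×1020 + 4.534×3040 + (z_c − 3.154 − 4.534 − x)×3320
The z_c×3320 term appears on both sides and cancels. Collect the known terms of each column as K = Σ(ρt)_known − 3320 × (depth of known layers): K_1 = 97993.6 − 3320×36.16 = −22057.6; K_2 = 13783.36 − 3320×(3.154 + 4.534) = −11740.8.
Balance: K_1 = K_2 − x×(3320 − 1020), so x = (K_2 − K_1)/(3320 − 1020) = 10316.8/2300 = 4.49 km.

4.49 km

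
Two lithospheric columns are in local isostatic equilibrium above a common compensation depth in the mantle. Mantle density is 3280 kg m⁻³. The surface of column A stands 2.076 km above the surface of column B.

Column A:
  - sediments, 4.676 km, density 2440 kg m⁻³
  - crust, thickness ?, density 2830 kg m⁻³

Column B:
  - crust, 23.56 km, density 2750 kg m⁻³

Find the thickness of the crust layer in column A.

34.2 km

Take the compensation level at the base of the deeper column (depth z_c below the surface of column A) and equate Σ ρ_i t_i down to z_c; mantle fills any gap and the z_c terms cancel.
Column A: 4.676×2440 + x×2830 + (z_c − 4.676 − x)×3280
Column B: 2.076×0 + 23.56×2750 + (z_c − 2.076 − 23.56)×3280
The z_c×3280 term appears on both sides and cancels. Collect the known terms of each column as K = Σ(ρt)_known − 3280 × (depth of known layers): K_A = 11409.44 − 3280×4.676 = −3927.84; K_B = 64790 − 3280×(2.076 + 23.56) = −19296.08.
Balance: K_A − x×(3280 − 2830) = K_B, so x = (K_A − K_B)/(3280 − 2830) = 15368.2/450 = 34.2 km.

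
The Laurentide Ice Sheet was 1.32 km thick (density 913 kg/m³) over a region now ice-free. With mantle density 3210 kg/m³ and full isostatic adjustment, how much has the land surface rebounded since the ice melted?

Removing the load lets mantle flow back in; uplift u satisfies ρ_ice t = ρ_m u.
u = t ρ_ice/ρ_m = 1.32 km × 913/3210 = 0.375 km.

0.375 km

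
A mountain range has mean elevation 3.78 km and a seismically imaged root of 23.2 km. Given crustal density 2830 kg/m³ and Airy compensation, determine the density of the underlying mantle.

Airy balance: ρ_c h = (ρ_m − ρ_c) r → ρ_m = ρ_c (1 + h/r).
ρ_m = 2830 × (1 + 3.78 km/23.2 km) = 3290 kg/m³.

3290 kg/m³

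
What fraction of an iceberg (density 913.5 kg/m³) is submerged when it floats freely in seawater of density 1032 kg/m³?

88.5%

Submerged fraction = ρ_obj/ρ_fluid = 913.5/1032 = 88.5%.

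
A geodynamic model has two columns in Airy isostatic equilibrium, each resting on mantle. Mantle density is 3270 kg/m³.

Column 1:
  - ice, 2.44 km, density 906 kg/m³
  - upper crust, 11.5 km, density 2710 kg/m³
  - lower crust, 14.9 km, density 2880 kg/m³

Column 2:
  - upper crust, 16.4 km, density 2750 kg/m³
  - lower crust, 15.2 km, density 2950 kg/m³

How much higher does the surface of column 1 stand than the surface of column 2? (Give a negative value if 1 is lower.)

1.42 km

For any compensation level in the mantle, the mantle terms cancel and isostasy reduces to e = (Σt_1 − Σt_2) − (Σ(ρt)_1 − Σ(ρt)_2) / ρ_m.
Σt_1 = 28.84 km; Σt_2 = 31.6 km; Σ(ρt)_1 = 76287.64; Σ(ρt)_2 = 89940 (in km·kg/m³).
e = (28.84 − 31.6) − (76287.64 − 89940) / 3270 = 1.42 km.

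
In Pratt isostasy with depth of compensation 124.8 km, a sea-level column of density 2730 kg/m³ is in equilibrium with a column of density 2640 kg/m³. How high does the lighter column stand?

4.25 km

ρ_ref D = ρ (D + h) → h = D (ρ_ref − ρ)/ρ.
h = 124.8 km × (2730 − 2640)/2640 = 4.25 km.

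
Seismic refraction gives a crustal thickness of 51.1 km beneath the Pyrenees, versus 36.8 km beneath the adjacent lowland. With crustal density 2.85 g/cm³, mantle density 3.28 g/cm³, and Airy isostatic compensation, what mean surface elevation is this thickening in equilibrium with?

1.87 km

Excess crust Δ = 51.1 km − 36.8 km = 14.3 km, split between elevation h and root r with h + r = Δ.
Airy balance ρ_c h = (ρ_m − ρ_c) r gives r = h ρ_c/(ρ_m − ρ_c), so h (1 + ρ_c/(ρ_m − ρ_c)) = Δ, i.e. h = Δ (ρ_m − ρ_c)/ρ_m.
h = 14.3 km × 0.43/3.28 = 1.87 km.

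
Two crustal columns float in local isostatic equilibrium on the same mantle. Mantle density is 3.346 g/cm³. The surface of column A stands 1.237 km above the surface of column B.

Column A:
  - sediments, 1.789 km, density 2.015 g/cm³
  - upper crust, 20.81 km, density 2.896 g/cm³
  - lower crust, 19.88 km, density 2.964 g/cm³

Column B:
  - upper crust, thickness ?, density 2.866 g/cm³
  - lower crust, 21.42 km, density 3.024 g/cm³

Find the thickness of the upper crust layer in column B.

17.3 km

Take the compensation level at the base of the deeper column (depth z_c below the surface of column A) and equate Σ ρ_i t_i down to z_c; mantle fills any gap and the z_c terms cancel.
Column A: 1.789×2.015 + 20.81×2.896 + 19.88×2.964 + (z_c − 42.479)×3.346
Column B: 1.237×0 + x×2.866 + 21.42×3.024 + (z_c − 1.237 − 21.42 − x)×3.346
The z_c×3.346 term appears on both sides and cancels. Collect the known terms of each column as K = Σ(ρt)_known − 3.346 × (depth of known layers): K_A = 122.794915 − 3.346×42.479 = −19.339819; K_B = 64.77408 − 3.346×(1.237 + 21.42) = −11.036242.
Balance: K_A = K_B − x×(3.346 − 2.866), so x = (K_B − K_A)/(3.346 − 2.866) = 8.30358/0.48 = 17.3 km.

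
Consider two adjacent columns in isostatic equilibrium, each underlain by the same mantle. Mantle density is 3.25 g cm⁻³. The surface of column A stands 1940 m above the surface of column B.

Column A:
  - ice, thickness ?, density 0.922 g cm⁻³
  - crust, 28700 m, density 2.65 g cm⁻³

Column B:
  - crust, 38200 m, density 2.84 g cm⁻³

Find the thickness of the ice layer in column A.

Take the compensation level at the base of the deeper column (depth z_c below the surface of column A) and equate Σ ρ_i t_i down to z_c; mantle fills any gap and the z_c terms cancel.
Column A: x×0.922 + 28700×2.65 + (z_c − 28700 − x)×3.25
Column B: 1940×0 + 38200×2.84 + (z_c − 1940 − 38200)×3.25
The z_c×3.25 term appears on both sides and cancels. Collect the known terms of each column as K = Σ(ρt)_known − 3.25 × (depth of known layers): K_A = 76055 − 3.25×28700 = −17220; K_B = 108488 − 3.25×(1940 + 38200) = −21967.
Balance: K_A − x×(3.25 − 0.922) = K_B, so x = (K_A − K_B)/(3.25 − 0.922) = 4747/2.328 = 2040 m.

2040 m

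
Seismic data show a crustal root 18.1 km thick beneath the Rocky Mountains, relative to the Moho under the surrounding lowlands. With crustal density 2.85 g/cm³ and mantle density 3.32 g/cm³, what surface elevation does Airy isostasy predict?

2.98 km

By Archimedes' principle applied to the lithosphere: ρ_c h = (ρ_m − ρ_c) r.
h = r (ρ_m − ρ_c) / ρ_c = 18.1 km × (3.32 − 2.85) / 2.85 = 2.98 km.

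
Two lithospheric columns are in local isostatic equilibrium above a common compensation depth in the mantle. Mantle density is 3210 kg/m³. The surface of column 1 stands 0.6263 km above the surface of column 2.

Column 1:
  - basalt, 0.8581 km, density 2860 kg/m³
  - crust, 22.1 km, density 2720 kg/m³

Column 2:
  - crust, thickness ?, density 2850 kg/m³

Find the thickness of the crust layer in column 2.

Take the compensation level at the base of the deeper column (depth z_c below the surface of column 1) and equate Σ ρ_i t_i down to z_c; mantle fills any gap and the z_c terms cancel.
Column 1: 0.8581×2860 + 22.1×2720 + (z_c − 22.9581)×3210
Column 2: 0.6263×0 + x×2850 + (z_c − 0.6263 − 0 − x)×3210
The z_c×3210 term appears on both sides and cancels. Collect the known terms of each column as K = Σ(ρt)_known − 3210 × (depth of known layers): K_1 = 62566.166 − 3210×22.9581 = −11129.335; K_2 = 0 − 3210×(0.6263 + 0) = −2010.423.
Balance: K_1 = K_2 − x×(3210 − 2850), so x = (K_2 − K_1)/(3210 − 2850) = 9118.91/360 = 25.3 km.

25.3 km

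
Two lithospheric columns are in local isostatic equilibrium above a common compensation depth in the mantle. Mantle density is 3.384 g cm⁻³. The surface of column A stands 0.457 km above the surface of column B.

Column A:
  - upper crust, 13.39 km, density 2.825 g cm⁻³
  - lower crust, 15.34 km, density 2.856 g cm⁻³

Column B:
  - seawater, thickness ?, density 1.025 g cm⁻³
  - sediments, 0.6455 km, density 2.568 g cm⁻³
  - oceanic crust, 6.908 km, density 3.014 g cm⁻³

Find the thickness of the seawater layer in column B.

4.64 km

Take the compensation level at the base of the deeper column (depth z_c below the surface of column A) and equate Σ ρ_i t_i down to z_c; mantle fills any gap and the z_c terms cancel.
Column A: 13.39×2.825 + 15.34×2.856 + (z_c − 28.73)×3.384
Column B: 0.457×0 + x×1.025 + 0.6455×2.568 + 6.908×3.014 + (z_c − 0.457 − 7.5535 − x)×3.384
The z_c×3.384 term appears on both sides and cancels. Collect the known terms of each column as K = Σ(ρt)_known − 3.384 × (depth of known layers): K_A = 81.63779 − 3.384×28.73 = −15.58453; K_B = 22.478356 − 3.384×(0.457 + 7.5535) = −4.629176.
Balance: K_A = K_B − x×(3.384 − 1.025), so x = (K_B − K_A)/(3.384 − 1.025) = 10.9554/2.359 = 4.64 km.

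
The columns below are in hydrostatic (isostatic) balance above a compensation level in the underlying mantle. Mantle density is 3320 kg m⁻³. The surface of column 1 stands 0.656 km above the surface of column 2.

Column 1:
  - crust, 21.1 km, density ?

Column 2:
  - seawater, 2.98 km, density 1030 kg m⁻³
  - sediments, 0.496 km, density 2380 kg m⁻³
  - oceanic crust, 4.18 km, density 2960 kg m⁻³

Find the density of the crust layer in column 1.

Take the compensation level at the base of the deeper column (depth z_c below the surface of column 1) and equate Σ ρ_i t_i down to z_c; mantle fills any gap and the z_c terms cancel.
Column 1: 21.1×ρ + (z_c − 21.1)×3320
Column 2: 0.656×0 + 2.98×1030 + 0.496×2380 + 4.18×2960 + (z_c − 0.656 − 7.656)×3320
The z_c×3320 term appears on both sides and cancels. Collect the known terms of each column as K = Σ(ρt)_known − 3320 × (depth of known layers): K_1 = 0 − 3320×21.1 = −70052; K_2 = 16622.68 − 3320×(0.656 + 7.656) = −10973.16.
Balance: K_1 + 21.1×ρ = K_2, so ρ = (K_2 − K_1)/21.1 = 59078.8/21.1 = 2800 kg m⁻³.

2800 kg m⁻³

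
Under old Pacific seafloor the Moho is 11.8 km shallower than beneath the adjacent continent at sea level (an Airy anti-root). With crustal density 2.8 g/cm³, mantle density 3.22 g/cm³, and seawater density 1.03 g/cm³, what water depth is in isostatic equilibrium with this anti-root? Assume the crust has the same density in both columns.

2.8 km

Replacing a thickness d of crust by seawater at the top must be balanced by replacing crust with mantle at the base: d (ρ_c − ρ_w) = a (ρ_m − ρ_c).
d = a (ρ_m − ρ_c)/(ρ_c − ρ_w) = 11.8 km × 0.42/1.77 = 2.8 km.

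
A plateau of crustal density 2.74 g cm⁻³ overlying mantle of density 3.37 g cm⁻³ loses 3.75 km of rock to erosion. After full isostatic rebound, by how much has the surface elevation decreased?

0.701 km

Rebound u = e ρ_c/ρ_m = 3.75 km × 2.74/3.37 = 3.049 km.
Net surface drop = e − u = 3.75 km − 3.049 km = e (ρ_m − ρ_c)/ρ_m = 0.701 km.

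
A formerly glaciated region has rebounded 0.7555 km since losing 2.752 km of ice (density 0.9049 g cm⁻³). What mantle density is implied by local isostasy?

3.3 g cm⁻³

ρ_m = ρ_ice t / u = 0.9049 × 2.752 km/0.7555 km = 3.3 g cm⁻³.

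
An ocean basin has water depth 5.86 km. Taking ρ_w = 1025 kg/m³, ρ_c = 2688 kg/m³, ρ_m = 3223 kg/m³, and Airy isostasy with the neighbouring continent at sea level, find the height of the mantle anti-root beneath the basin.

18.2 km

Balancing pressure at the compensation depth: replacing crust with seawater at the top is compensated by replacing crust with mantle at the base: d (ρ_c − ρ_w) = a (ρ_m − ρ_c).
a = d (ρ_c − ρ_w)/(ρ_m − ρ_c) = 5.86 km × 1663/535 = 18.2 km.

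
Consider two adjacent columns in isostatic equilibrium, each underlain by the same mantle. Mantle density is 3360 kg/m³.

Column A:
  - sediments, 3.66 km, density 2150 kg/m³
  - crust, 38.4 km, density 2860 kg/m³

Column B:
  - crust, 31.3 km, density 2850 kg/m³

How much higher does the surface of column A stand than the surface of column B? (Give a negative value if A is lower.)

For any compensation level in the mantle, the mantle terms cancel and isostasy reduces to e = (Σt_A − Σt_B) − (Σ(ρt)_A − Σ(ρt)_B) / ρ_m.
Σt_A = 42.06 km; Σt_B = 31.3 km; Σ(ρt)_A = 117693; Σ(ρt)_B = 89205 (in km·kg/m³).
e = (42.06 − 31.3) − (117693 − 89205) / 3360 = 2.28 km.

2.28 km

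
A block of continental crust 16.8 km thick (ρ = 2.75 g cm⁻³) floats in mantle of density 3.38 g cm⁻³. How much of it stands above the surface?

Floating equilibrium: submerged depth d = t ρ_obj/ρ_fluid = 16.8 km × 2.75/3.38 = 13.67 km.
Freeboard = t − d = 16.8 km − 13.67 km = 3.13 km.

3.13 km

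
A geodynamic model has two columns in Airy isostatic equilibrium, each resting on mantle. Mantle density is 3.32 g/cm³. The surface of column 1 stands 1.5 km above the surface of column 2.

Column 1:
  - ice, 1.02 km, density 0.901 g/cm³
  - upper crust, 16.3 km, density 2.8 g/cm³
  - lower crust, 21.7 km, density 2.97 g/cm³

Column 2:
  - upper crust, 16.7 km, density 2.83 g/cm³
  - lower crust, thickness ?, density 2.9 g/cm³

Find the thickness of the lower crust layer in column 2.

12.8 km

Take the compensation level at the base of the deeper column (depth z_c below the surface of column 1) and equate Σ ρ_i t_i down to z_c; mantle fills any gap and the z_c terms cancel.
Column 1: 1.02×0.901 + 16.3×2.8 + 21.7×2.97 + (z_c − 39.02)×3.32
Column 2: 1.5×0 + 16.7×2.83 + x×2.9 + (z_c − 1.5 − 16.7 − x)×3.32
The z_c×3.32 term appears on both sides and cancels. Collect the known terms of each column as K = Σ(ρt)_known − 3.32 × (depth of known layers): K_1 = 111.00802 − 3.32×39.02 = −18.53838; K_2 = 47.261 − 3.32×(1.5 + 16.7) = −13.163.
Balance: K_1 = K_2 − x×(3.32 − 2.9), so x = (K_2 − K_1)/(3.32 − 2.9) = 5.37538/0.42 = 12.8 km.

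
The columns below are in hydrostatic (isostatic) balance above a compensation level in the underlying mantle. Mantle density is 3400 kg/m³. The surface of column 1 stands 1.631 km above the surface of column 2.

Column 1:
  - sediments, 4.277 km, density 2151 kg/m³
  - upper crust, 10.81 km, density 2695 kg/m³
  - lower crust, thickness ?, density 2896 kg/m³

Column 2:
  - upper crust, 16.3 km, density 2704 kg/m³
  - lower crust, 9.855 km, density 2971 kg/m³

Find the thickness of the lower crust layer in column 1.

16.2 km

Take the compensation level at the base of the deeper column (depth z_c below the surface of column 1) and equate Σ ρ_i t_i down to z_c; mantle fills any gap and the z_c terms cancel.
Column 1: 4.277×2151 + 10.81×2695 + x×2896 + (z_c − 15.087 − x)×3400
Column 2: 1.631×0 + 16.3×2704 + 9.855×2971 + (z_c − 1.631 − 26.155)×3400
The z_c×3400 term appears on both sides and cancels. Collect the known terms of each column as K = Σ(ρt)_known − 3400 × (depth of known layers): K_1 = 38332.777 − 3400×15.087 = −12963.023; K_2 = 73354.405 − 3400×(1.631 + 26.155) = −21117.995.
Balance: K_1 − x×(3400 − 2896) = K_2, so x = (K_1 − K_2)/(3400 − 2896) = 8154.97/504 = 16.2 km.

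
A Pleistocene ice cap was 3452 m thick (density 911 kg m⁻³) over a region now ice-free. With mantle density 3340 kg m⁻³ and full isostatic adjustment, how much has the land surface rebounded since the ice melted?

Removing the load lets mantle flow back in; uplift u satisfies ρ_ice t = ρ_m u.
u = t ρ_ice/ρ_m = 3452 m × 911/3340 = 942 m.

942 m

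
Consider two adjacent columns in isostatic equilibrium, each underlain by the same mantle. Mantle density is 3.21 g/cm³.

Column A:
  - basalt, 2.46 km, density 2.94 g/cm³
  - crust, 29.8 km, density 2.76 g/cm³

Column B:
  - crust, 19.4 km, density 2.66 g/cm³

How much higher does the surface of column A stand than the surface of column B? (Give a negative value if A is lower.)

For any compensation level in the mantle, the mantle terms cancel and isostasy reduces to e = (Σt_A − Σt_B) − (Σ(ρt)_A − Σ(ρt)_B) / ρ_m.
Σt_A = 32.26 km; Σt_B = 19.4 km; Σ(ρt)_A = 89.4804; Σ(ρt)_B = 51.604 (in km·g/cm³).
e = (32.26 − 19.4) − (89.4804 − 51.604) / 3.21 = 1.06 km.

1.06 km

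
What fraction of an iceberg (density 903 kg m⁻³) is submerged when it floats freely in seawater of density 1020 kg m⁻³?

0.885

Submerged fraction = ρ_obj/ρ_fluid = 903/1020 = 0.885.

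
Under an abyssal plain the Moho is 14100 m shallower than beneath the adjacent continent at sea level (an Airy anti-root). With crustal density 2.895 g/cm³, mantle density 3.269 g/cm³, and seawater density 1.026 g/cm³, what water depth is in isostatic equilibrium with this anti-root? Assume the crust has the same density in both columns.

Replacing a thickness d of crust by seawater at the top must be balanced by replacing crust with mantle at the base: d (ρ_c − ρ_w) = a (ρ_m − ρ_c).
d = a (ρ_m − ρ_c)/(ρ_c − ρ_w) = 14100 m × 0.374/1.869 = 2820 m.

2820 m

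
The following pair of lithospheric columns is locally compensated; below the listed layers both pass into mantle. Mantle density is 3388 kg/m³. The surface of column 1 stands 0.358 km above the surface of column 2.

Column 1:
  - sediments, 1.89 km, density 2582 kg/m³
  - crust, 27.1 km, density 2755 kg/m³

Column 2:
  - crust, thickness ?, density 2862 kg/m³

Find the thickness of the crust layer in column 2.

33.2 km

Take the compensation level at the base of the deeper column (depth z_c below the surface of column 1) and equate Σ ρ_i t_i down to z_c; mantle fills any gap and the z_c terms cancel.
Column 1: 1.89×2582 + 27.1×2755 + (z_c − 28.99)×3388
Column 2: 0.358×0 + x×2862 + (z_c − 0.358 − 0 − x)×3388
The z_c×3388 term appears on both sides and cancels. Collect the known terms of each column as K = Σ(ρt)_known − 3388 × (depth of known layers): K_1 = 79540.48 − 3388×28.99 = −18677.64; K_2 = 0 − 3388×(0.358 + 0) = −1212.904.
Balance: K_1 = K_2 − x×(3388 − 2862), so x = (K_2 − K_1)/(3388 − 2862) = 17464.7/526 = 33.2 km.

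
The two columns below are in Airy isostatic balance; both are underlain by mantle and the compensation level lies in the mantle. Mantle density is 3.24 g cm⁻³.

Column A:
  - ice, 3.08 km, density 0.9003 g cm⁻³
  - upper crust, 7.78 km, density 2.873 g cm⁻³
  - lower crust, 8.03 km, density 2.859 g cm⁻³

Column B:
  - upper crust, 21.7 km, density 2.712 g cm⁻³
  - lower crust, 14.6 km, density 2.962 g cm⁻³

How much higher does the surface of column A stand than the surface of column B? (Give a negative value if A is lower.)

For any compensation level in the mantle, the mantle terms cancel and isostasy reduces to e = (Σt_A − Σt_B) − (Σ(ρt)_A − Σ(ρt)_B) / ρ_m.
Σt_A = 18.89 km; Σt_B = 36.3 km; Σ(ρt)_A = 48.082634; Σ(ρt)_B = 102.0956 (in km·g cm⁻³).
e = (18.89 − 36.3) − (48.082634 − 102.0956) / 3.24 = −0.739 km.

−0.739 km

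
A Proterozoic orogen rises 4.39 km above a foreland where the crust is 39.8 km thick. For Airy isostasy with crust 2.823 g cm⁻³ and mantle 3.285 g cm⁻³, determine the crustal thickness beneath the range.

71 km

Root depth r = h ρ_c / (ρ_m − ρ_c) = 4.39 km × 2.823 / 0.462 = 26.82 km.
Total thickness = T + h + r = 39.8 km + 4.39 km + 26.82 km = 71 km.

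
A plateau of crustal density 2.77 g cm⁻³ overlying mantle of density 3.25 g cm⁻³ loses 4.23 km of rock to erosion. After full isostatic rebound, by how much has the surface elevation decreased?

0.625 km

Rebound u = e ρ_c/ρ_m = 4.23 km × 2.77/3.25 = 3.605 km.
Net surface drop = e − u = 4.23 km − 3.605 km = e (ρ_m − ρ_c)/ρ_m = 0.625 km.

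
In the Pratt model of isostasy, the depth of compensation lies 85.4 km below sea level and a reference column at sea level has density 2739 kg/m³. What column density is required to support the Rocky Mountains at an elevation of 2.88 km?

Pratt balance: ρ_ref D = ρ (D + h).
ρ = ρ_ref D/(D + h) = 2739 × 85.4 km/(85.4 km + 2.88 km) = 2650 kg/m³.

2650 kg/m³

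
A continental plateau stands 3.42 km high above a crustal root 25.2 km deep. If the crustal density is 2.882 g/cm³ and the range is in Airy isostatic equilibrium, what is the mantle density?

Airy balance: ρ_c h = (ρ_m − ρ_c) r → ρ_m = ρ_c (1 + h/r).
ρ_m = 2.882 × (1 + 3.42 km/25.2 km) = 3.27 g/cm³.

3.27 g/cm³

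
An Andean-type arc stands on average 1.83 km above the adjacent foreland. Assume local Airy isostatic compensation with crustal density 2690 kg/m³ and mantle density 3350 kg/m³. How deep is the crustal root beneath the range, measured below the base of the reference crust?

7.46 km

Equating mass per unit area of the two columns: the weight of the topography is balanced by the buoyancy of the root, ρ_c h = (ρ_m − ρ_c) r.
r = h · ρ_c / (ρ_m − ρ_c) = 1.83 km × 2690 / (3350 − 2690) = 7.46 km.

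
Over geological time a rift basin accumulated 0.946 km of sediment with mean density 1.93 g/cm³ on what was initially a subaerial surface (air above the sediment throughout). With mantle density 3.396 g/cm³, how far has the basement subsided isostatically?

Subaerial load: s = t ρ_sed / ρ_m = 0.946 km × 1.93/3.396 = 0.538 km.

0.538 km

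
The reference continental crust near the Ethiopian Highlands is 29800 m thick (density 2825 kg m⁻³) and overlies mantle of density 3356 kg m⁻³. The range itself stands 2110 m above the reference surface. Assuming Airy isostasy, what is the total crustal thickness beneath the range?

43100 m

Root depth r = h ρ_c / (ρ_m − ρ_c) = 2110 m × 2825 / 531 = 11230 m.
Total thickness = T + h + r = 29800 m + 2110 m + 11230 m = 43100 m.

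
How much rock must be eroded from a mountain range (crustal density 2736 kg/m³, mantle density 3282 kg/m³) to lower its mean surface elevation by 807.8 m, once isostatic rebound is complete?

Net drop Δ = e − u = e − e ρ_c/ρ_m = e (ρ_m − ρ_c)/ρ_m.
e = Δ ρ_m/(ρ_m − ρ_c) = 807.8 m × 3282/546 = 4860 m.

4860 m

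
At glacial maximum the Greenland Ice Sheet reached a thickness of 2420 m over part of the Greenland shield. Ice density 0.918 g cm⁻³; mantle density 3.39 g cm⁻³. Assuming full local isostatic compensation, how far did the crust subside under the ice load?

655 m

In Airy isostatic equilibrium: the ice load ρ_ice t is balanced by mantle displaced below, ρ_m s.
s = t ρ_ice / ρ_m = 2420 m × 0.918/3.39 = 655 m.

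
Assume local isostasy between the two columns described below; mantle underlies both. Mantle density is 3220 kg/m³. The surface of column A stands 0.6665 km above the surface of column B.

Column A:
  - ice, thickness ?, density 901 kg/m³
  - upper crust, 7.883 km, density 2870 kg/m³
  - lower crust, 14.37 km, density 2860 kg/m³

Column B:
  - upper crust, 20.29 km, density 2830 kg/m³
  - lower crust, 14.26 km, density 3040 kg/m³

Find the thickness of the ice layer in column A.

2.02 km

Take the compensation level at the base of the deeper column (depth z_c below the surface of column A) and equate Σ ρ_i t_i down to z_c; mantle fills any gap and the z_c terms cancel.
Column A: x×901 + 7.883×2870 + 14.37×2860 + (z_c − 22.253 − x)×3220
Column B: 0.6665×0 + 20.29×2830 + 14.26×3040 + (z_c − 0.6665 − 34.55)×3220
The z_c×3220 term appears on both sides and cancels. Collect the known terms of each column as K = Σ(ρt)_known − 3220 × (depth of known layers): K_A = 63722.41 − 3220×22.253 = −7932.25; K_B = 100771.1 − 3220×(0.6665 + 34.55) = −12626.03.
Balance: K_A − x×(3220 − 901) = K_B, so x = (K_A − K_B)/(3220 − 901) = 4693.78/2319 = 2.02 km.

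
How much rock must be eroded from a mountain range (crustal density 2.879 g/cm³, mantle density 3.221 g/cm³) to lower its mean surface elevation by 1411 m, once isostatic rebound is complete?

Net drop Δ = e − u = e − e ρ_c/ρ_m = e (ρ_m − ρ_c)/ρ_m.
e = Δ ρ_m/(ρ_m − ρ_c) = 1411 m × 3.221/0.342 = 13300 m.

13300 m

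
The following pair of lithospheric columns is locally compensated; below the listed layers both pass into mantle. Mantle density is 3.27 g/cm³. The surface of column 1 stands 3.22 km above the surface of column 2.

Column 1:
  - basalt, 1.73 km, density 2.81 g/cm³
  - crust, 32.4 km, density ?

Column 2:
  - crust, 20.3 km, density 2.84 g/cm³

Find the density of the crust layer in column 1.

2.7 g/cm³

Take the compensation level at the base of the deeper column (depth z_c below the surface of column 1) and equate Σ ρ_i t_i down to z_c; mantle fills any gap and the z_c terms cancel.
Column 1: 1.73×2.81 + 32.4×ρ + (z_c − 34.13)×3.27
Column 2: 3.22×0 + 20.3×2.84 + (z_c − 3.22 − 20.3)×3.27
The z_c×3.27 term appears on both sides and cancels. Collect the known terms of each column as K = Σ(ρt)_known − 3.27 × (depth of known layers): K_1 = 4.8613 − 3.27×34.13 = −106.7438; K_2 = 57.652 − 3.27×(3.22 + 20.3) = −19.2584.
Balance: K_1 + 32.4×ρ = K_2, so ρ = (K_2 − K_1)/32.4 = 87.4854/32.4 = 2.7 g/cm³.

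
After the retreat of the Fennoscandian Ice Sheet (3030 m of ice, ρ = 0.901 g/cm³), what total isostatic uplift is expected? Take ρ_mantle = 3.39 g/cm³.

805 m

Removing the load lets mantle flow back in; uplift u satisfies ρ_ice t = ρ_m u.
u = t ρ_ice/ρ_m = 3030 m × 0.901/3.39 = 805 m.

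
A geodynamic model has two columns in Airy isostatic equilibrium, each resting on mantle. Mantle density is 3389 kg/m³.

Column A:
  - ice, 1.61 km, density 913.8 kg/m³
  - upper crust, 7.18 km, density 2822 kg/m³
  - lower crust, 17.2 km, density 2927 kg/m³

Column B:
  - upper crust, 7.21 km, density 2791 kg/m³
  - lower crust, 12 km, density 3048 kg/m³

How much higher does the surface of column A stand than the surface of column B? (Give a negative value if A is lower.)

2.24 km

For any compensation level in the mantle, the mantle terms cancel and isostasy reduces to e = (Σt_A − Σt_B) − (Σ(ρt)_A − Σ(ρt)_B) / ρ_m.
Σt_A = 25.99 km; Σt_B = 19.21 km; Σ(ρt)_A = 72077.578; Σ(ρt)_B = 56699.11 (in km·kg/m³).
e = (25.99 − 19.21) − (72077.578 − 56699.11) / 3389 = 2.24 km.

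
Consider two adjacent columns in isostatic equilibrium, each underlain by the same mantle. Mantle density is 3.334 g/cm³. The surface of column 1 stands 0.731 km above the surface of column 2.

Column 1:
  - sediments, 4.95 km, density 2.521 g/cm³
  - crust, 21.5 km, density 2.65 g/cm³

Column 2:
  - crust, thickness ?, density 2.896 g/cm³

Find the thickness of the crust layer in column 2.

37.2 km

Take the compensation level at the base of the deeper column (depth z_c below the surface of column 1) and equate Σ ρ_i t_i down to z_c; mantle fills any gap and the z_c terms cancel.
Column 1: 4.95×2.521 + 21.5×2.65 + (z_c − 26.45)×3.334
Column 2: 0.731×0 + x×2.896 + (z_c − 0.731 − 0 − x)×3.334
The z_c×3.334 term appears on both sides and cancels. Collect the known terms of each column as K = Σ(ρt)_known − 3.334 × (depth of known layers): K_1 = 69.45395 − 3.334×26.45 = −18.73035; K_2 = 0 − 3.334×(0.731 + 0) = −2.437154.
Balance: K_1 = K_2 − x×(3.334 − 2.896), so x = (K_2 − K_1)/(3.334 − 2.896) = 16.2932/0.438 = 37.2 km.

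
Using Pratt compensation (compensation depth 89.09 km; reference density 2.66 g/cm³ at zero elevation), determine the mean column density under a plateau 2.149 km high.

Pratt balance: ρ_ref D = ρ (D + h).
ρ = ρ_ref D/(D + h) = 2.66 × 89.09 km/(89.09 km + 2.149 km) = 2.6 g/cm³.

2.6 g/cm³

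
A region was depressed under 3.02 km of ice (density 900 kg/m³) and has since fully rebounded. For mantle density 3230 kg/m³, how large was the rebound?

Removing the load lets mantle flow back in; uplift u satisfies ρ_ice t = ρ_m u.
u = t ρ_ice/ρ_m = 3.02 km × 900/3230 = 0.841 km.

0.841 km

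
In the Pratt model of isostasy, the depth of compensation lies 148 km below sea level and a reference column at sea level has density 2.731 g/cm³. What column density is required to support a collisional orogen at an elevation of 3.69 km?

2.66 g/cm³

Pratt balance: ρ_ref D = ρ (D + h).
ρ = ρ_ref D/(D + h) = 2.731 × 148 km/(148 km + 3.69 km) = 2.66 g/cm³.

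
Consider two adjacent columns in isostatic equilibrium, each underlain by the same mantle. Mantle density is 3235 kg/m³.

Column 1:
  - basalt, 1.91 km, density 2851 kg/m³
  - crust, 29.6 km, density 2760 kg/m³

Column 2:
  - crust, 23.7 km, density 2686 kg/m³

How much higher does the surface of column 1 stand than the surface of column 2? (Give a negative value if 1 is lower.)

0.551 km

For any compensation level in the mantle, the mantle terms cancel and isostasy reduces to e = (Σt_1 − Σt_2) − (Σ(ρt)_1 − Σ(ρt)_2) / ρ_m.
Σt_1 = 31.51 km; Σt_2 = 23.7 km; Σ(ρt)_1 = 87141.41; Σ(ρt)_2 = 63658.2 (in km·kg/m³).
e = (31.51 − 23.7) − (87141.41 − 63658.2) / 3235 = 0.551 km.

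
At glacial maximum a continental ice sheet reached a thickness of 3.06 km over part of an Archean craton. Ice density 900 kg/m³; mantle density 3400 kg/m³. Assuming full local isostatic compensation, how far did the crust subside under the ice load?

For local isostatic compensation: the ice load ρ_ice t is balanced by mantle displaced below, ρ_m s.
s = t ρ_ice / ρ_m = 3.06 km × 900/3400 = 0.81 km.

0.81 km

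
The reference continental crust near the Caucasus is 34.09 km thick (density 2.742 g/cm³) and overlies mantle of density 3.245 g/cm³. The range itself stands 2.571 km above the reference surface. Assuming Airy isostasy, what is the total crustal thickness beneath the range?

Root depth r = h ρ_c / (ρ_m − ρ_c) = 2.571 km × 2.742 / 0.503 = 14.02 km.
Total thickness = T + h + r = 34.09 km + 2.571 km + 14.02 km = 50.7 km.

50.7 km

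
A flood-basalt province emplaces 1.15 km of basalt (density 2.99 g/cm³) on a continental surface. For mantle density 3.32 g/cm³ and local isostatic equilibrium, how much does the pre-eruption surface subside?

1.04 km

Subaerial loading: s = t ρ_load / ρ_m.
s = 1.15 km × 2.99/3.32 = 1.04 km.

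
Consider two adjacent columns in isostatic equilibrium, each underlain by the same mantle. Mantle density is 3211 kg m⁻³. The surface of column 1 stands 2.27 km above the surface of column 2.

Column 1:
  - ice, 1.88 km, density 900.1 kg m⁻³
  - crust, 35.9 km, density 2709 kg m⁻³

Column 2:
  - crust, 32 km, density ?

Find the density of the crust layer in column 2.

Take the compensation level at the base of the deeper column (depth z_c below the surface of column 1) and equate Σ ρ_i t_i down to z_c; mantle fills any gap and the z_c terms cancel.
Column 1: 1.88×900.1 + 35.9×2709 + (z_c − 37.78)×3211
Column 2: 2.27×0 + 32×ρ + (z_c − 2.27 − 32)×3211
The z_c×3211 term appears on both sides and cancels. Collect the known terms of each column as K = Σ(ρt)_known − 3211 × (depth of known layers): K_1 = 98945.288 − 3211×37.78 = −22366.292; K_2 = 0 − 3211×(2.27 + 32) = −110040.97.
Balance: K_1 = K_2 + 32×ρ, so ρ = (K_1 − K_2)/32 = 87674.7/32 = 2740 kg m⁻³.

2740 kg m⁻³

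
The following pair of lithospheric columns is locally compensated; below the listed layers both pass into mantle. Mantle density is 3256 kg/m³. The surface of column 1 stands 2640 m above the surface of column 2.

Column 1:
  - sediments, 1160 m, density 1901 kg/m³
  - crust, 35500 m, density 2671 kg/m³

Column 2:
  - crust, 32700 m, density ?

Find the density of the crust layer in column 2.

2840 kg/m³

Take the compensation level at the base of the deeper column (depth z_c below the surface of column 1) and equate Σ ρ_i t_i down to z_c; mantle fills any gap and the z_c terms cancel.
Column 1: 1160×1901 + 35500×2671 + (z_c − 36660)×3256
Column 2: 2640×0 + 32700×ρ + (z_c − 2640 − 32700)×3256
The z_c×3256 term appears on both sides and cancels. Collect the known terms of each column as K = Σ(ρt)_known − 3256 × (depth of known layers): K_1 = 97025660 − 3256×36660 = −22339300; K_2 = 0 − 3256×(2640 + 32700) = −115067040.
Balance: K_1 = K_2 + 32700×ρ, so ρ = (K_1 − K_2)/32700 = 92727700/32700 = 2840 kg/m³.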